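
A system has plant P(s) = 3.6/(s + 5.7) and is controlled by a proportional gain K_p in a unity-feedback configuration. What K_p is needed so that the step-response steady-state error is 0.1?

K_p = 14.2

For a type-0 loop with proportional control, e_ss = 1/(1 + K_p·P(0)).
P(0) = 0.6316. Require 1/(1 + K_p·0.6316) = 0.1, so 1 + 0.6316·K_p = 10.
K_p = (10 − 1)/0.6316 = 14.2.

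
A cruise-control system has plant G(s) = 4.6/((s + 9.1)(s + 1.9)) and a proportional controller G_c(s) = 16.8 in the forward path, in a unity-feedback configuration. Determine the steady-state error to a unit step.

The loop is type 0. Static position error constant K_pos = G_c(0)·G(0) = 16.8·0.266 = 4.47.
Steady-state error to a unit step: e_ss = 1/(1+K_pos) = 1/5.47 = 0.183.

0.183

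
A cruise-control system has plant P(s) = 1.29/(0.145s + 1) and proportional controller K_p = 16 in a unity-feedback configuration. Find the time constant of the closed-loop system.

Closed loop: T(s) = K_p·P/(1+K_p·P) = 20.64/(0.145s + 1 + 20.64), with pole at s = −(1 + 20.64)/0.145 = −149.2.
Closed-loop time constant τ = 1/149.2 = 0.0067 s.

τ = 0.0067 s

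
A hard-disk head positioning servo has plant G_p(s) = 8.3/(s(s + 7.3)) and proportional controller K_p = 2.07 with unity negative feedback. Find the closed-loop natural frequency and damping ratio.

ω_n = 4.14 rad/s, ζ = 0.881

With unity feedback the closed-loop characteristic equation is s² + 7.3s + 2.07·8.3 = s² + 7.3s + 17.18 = 0.
So ω_n² = 17.18 ⇒ ω_n = 4.145 rad/s, and ζ = 7.3/(2ω_n) = 0.881.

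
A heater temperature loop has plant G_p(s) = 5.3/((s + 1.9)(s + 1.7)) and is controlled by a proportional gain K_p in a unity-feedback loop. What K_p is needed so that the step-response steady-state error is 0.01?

K_p = 60.3

For a type-0 loop with proportional control, e_ss = 1/(1 + K_p·G_p(0)).
G_p(0) = 1.641. Require 1/(1 + K_p·1.641) = 0.01, so 1 + 1.641·K_p = 100.
K_p = (100 − 1)/1.641 = 60.3.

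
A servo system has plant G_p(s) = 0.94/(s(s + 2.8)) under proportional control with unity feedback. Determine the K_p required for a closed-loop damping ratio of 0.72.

K_p = 4.02

Closed-loop characteristic equation: s² + 2.8s + K_p·0.94 = 0.
So ω_n = √(0.94K_p) and 2ζω_n = 2.8, giving ζ = 2.8/(2√(0.94K_p)).
Setting ζ = 0.72: √(0.94K_p) = 2.8/(2·0.72) = 1.944, so K_p = 3.781/0.94 = 4.02.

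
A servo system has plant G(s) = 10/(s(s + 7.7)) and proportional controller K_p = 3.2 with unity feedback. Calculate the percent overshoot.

Closed-loop characteristic equation: s² + 7.7s + 32 = 0, so ω_n = 5.657 rad/s and ζ = 7.7/(2·5.657) = 0.6806.
%OS = 100·exp(−πζ/√(1−ζ²)) = 100·exp(−π·0.6806/√0.5368) = 5.4%.

5.4%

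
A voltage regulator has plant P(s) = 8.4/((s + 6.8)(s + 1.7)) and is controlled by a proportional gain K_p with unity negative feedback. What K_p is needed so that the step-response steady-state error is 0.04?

The loop is type 0, so e_ss(step) = 1/(1 + K_pos) with K_pos = K_p·P(0).
P(0) = 0.7266. Require 1/(1 + K_p·0.7266) = 0.04, so 1 + 0.7266·K_p = 25.
K_p = (25 − 1)/0.7266 = 33.

K_p = 33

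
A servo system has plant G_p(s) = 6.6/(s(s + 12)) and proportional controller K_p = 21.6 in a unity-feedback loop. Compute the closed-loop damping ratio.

ζ = 0.503

With unity feedback the closed-loop characteristic equation is s² + 12s + 21.6·6.6 = s² + 12s + 142.6 = 0.
Matching s² + 2ζω_n s + ω_n²: ω_n = √142.6 = 11.94 rad/s and 2ζω_n = 12, so ζ = 12/(2·11.94) = 0.503.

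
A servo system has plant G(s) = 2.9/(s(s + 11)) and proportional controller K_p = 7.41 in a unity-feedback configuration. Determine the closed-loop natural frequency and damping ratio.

With unity feedback the closed-loop characteristic equation is s² + 11s + 7.41·2.9 = s² + 11s + 21.49 = 0.
So ω_n² = 21.49 ⇒ ω_n = 4.636 rad/s, and ζ = 11/(2ω_n) = 1.19.

ω_n = 4.64 rad/s, ζ = 1.19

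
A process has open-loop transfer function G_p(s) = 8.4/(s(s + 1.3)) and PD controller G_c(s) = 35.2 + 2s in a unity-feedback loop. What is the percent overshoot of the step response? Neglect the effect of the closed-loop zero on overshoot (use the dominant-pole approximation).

Forward path: (35.2 + 2s)·8.4/(s(s+1.3)). The closed-loop characteristic equation is s² + (1.3 + 8.4·2)s + 8.4·35.2 = 0.
That is s² + 18.1s + 295.7 = 0, so ω_n = 17.2 rad/s and ζ = 18.1/(2·17.2) = 0.5263.
%OS = 100·exp(−πζ/√(1−ζ²)) = 14.3%.

14.3%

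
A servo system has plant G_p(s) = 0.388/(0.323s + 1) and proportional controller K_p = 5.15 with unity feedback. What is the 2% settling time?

T_s ≈ 0.431 s

Closed loop: T(s) = K_p·G_p/(1+K_p·G_p) = 1.998/(0.323s + 1 + 1.998), with pole at s = −(1 + 1.998)/0.323 = −9.282.
τ = 1/9.282 = 0.1077 s, so 2% settling time ≈ 4τ = 0.431 s.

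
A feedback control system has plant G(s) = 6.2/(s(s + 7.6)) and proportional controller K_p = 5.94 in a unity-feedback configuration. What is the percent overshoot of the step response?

From 1 + K_pG(s) = 0: s² + 7.6s + 36.83 = 0 ⇒ ω_n = 6.069, ζ = 0.6262.
%OS = 100·exp(−πζ/√(1−ζ²)) = 100·exp(−π·0.6262/√0.6079) = 8.02%.

8.02%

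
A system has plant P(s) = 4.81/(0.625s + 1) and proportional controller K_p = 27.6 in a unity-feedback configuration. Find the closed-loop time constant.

Closed loop: T(s) = K_p·P/(1+K_p·P) = 132.8/(0.625s + 1 + 132.8), with pole at s = −(1 + 132.8)/0.625 = −214.
Closed-loop time constant τ = 1/214 = 0.00467 s.

τ = 0.00467 s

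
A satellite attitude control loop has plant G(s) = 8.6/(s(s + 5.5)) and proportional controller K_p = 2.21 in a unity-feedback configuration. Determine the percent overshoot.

7.78%

From 1 + K_pG(s) = 0: s² + 5.5s + 19.01 = 0 ⇒ ω_n = 4.36, ζ = 0.6308.
%OS = 100·exp(−πζ/√(1−ζ²)) = 100·exp(−π·0.6308/√0.6021) = 7.78%.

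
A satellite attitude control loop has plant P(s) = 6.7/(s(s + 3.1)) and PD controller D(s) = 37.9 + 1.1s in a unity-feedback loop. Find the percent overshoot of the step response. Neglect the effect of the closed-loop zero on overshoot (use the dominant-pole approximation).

33.5%

Forward path: (37.9 + 1.1s)·6.7/(s(s+3.1)). The closed-loop characteristic equation is s² + (3.1 + 6.7·1.1)s + 6.7·37.9 = 0.
That is s² + 10.47s + 253.9 = 0, so ω_n = 15.94 rad/s and ζ = 10.47/(2·15.94) = 0.3285.
%OS = 100·exp(−πζ/√(1−ζ²)) = 33.5%.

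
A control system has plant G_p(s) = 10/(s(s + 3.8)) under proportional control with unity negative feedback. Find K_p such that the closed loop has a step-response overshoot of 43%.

K_p = 5.36

From %OS = 100·exp(−πζ/√(1−ζ²)) = 43%, ζ = −ln(0.43)/√(π²+ln²(0.43)) = 0.2594.
Characteristic equation s² + 3.8s + 10K_p = 0 gives ζ = 3.8/(2√(10K_p)).
Setting ζ = 0.2594: √(10K_p) = 3.8/(2·0.2594) = 7.323, so K_p = 53.63/10 = 5.36.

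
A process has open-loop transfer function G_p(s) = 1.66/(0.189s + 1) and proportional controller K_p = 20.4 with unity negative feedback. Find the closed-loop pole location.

s = -184.5

Closed loop: T(s) = K_p·G_p/(1+K_p·G_p) = 33.86/(0.189s + 1 + 33.86), with pole at s = −(1 + 33.86)/0.189 = −184.5.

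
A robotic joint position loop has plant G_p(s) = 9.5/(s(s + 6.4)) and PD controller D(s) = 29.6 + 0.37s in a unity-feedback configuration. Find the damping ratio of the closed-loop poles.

Forward path: (29.6 + 0.37s)·9.5/(s(s+6.4)). The closed-loop characteristic equation is s² + (6.4 + 9.5·0.37)s + 9.5·29.6 = 0.
That is s² + 9.915s + 281.2 = 0, so ω_n = 16.77 rad/s and ζ = 9.915/(2·16.77) = 0.2956.

ζ = 0.296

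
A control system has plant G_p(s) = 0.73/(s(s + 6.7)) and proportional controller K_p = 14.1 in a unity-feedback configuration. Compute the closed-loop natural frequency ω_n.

The closed-loop denominator is s(s+6.7) + 14.1·0.73 = s² + 6.7s + 10.29.
Matching s² + 2ζω_n s + ω_n²: ω_n = √10.29 = 3.208 rad/s and 2ζω_n = 6.7, so ζ = 6.7/(2·3.208) = 1.04.

ω_n = 3.21 rad/s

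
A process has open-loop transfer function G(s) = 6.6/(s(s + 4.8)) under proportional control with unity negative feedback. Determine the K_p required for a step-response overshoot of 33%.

K_p = 7.88

From %OS = 100·exp(−πζ/√(1−ζ²)) = 33%, ζ = −ln(0.33)/√(π²+ln²(0.33)) = 0.3328.
Characteristic equation s² + 4.8s + 6.6K_p = 0 gives ζ = 4.8/(2√(6.6K_p)).
Setting ζ = 0.3328: √(6.6K_p) = 4.8/(2·0.3328) = 7.212, so K_p = 52.01/6.6 = 7.88.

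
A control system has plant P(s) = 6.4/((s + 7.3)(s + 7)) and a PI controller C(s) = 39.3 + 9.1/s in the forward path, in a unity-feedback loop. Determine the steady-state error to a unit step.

0

The open loop C(s)P(s) has a pole at the origin (type 1), so the static position error constant is infinite and e_ss = 1/(1+∞) = 0.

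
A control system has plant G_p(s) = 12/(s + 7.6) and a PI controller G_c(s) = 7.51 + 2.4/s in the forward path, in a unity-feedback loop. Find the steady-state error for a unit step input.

The open loop G_c(s)G_p(s) has a pole at the origin (type 1), so the static position error constant is infinite and e_ss = 1/(1+∞) = 0.

0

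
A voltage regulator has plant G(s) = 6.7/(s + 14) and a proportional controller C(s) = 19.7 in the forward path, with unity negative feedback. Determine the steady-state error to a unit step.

The loop is type 0. Static position error constant K_pos = C(0)·G(0) = 19.7·0.4786 = 9.428.
Steady-state error to a unit step: e_ss = 1/(1+K_pos) = 1/10.43 = 0.0959.

0.0959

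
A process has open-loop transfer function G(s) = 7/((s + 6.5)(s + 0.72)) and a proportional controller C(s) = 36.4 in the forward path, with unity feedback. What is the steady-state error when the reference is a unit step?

0.018

The loop is type 0. Static position error constant K_pos = C(0)·G(0) = 36.4·1.496 = 54.44.
Steady-state error to a unit step: e_ss = 1/(1+K_pos) = 1/55.44 = 0.018.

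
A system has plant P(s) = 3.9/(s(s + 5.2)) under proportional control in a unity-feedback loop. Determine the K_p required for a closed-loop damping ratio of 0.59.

Closed-loop characteristic equation: s² + 5.2s + K_p·3.9 = 0.
So ω_n = √(3.9K_p) and 2ζω_n = 5.2, giving ζ = 5.2/(2√(3.9K_p)).
Setting ζ = 0.59: √(3.9K_p) = 5.2/(2·0.59) = 4.407, so K_p = 19.42/3.9 = 4.98.

K_p = 4.98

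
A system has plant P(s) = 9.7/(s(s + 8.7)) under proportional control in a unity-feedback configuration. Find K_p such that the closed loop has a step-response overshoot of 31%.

K_p = 16

From %OS = 100·exp(−πζ/√(1−ζ²)) = 31%, ζ = −ln(0.31)/√(π²+ln²(0.31)) = 0.3493.
Characteristic equation s² + 8.7s + 9.7K_p = 0 gives ζ = 8.7/(2√(9.7K_p)).
Setting ζ = 0.3493: √(9.7K_p) = 8.7/(2·0.3493) = 12.45, so K_p = 155.1/9.7 = 16.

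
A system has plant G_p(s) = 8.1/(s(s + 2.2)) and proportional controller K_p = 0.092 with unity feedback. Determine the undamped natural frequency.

ω_n = 0.863 rad/s

The closed-loop denominator is s(s+2.2) + 0.092·8.1 = s² + 2.2s + 0.7452.
Matching s² + 2ζω_n s + ω_n²: ω_n = √0.7452 = 0.8632 rad/s and 2ζω_n = 2.2, so ζ = 2.2/(2·0.8632) = 1.27.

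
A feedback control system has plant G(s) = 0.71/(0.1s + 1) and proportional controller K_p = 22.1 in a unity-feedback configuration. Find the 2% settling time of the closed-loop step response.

Closed loop: T(s) = K_p·G/(1+K_p·G) = 15.69/(0.1s + 1 + 15.69), with pole at s = −(1 + 15.69)/0.1 = −166.9.
τ = 1/166.9 = 0.005991 s, so 2% settling time ≈ 4τ = 0.024 s.

T_s ≈ 0.024 s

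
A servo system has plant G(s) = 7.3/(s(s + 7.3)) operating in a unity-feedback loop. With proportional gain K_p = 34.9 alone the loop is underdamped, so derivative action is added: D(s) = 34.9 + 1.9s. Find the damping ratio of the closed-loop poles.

Forward path: (34.9 + 1.9s)·7.3/(s(s+7.3)). The closed-loop characteristic equation is s² + (7.3 + 7.3·1.9)s + 7.3·34.9 = 0.
That is s² + 21.17s + 254.8 = 0, so ω_n = 15.96 rad/s and ζ = 21.17/(2·15.96) = 0.6632.

ζ = 0.663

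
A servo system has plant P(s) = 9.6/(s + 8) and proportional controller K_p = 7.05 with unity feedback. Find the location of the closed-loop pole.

s = -75.68

Closed-loop transfer function: T(s) = K_p·P(s)/(1 + K_p·P(s)) = 67.68/(s + 8 + 67.68) = 67.68/(s + 75.68).
The closed-loop pole is at s = −75.68.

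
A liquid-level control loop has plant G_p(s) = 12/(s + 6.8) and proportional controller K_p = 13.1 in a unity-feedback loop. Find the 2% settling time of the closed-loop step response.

Closed-loop transfer function: T(s) = K_p·G_p(s)/(1 + K_p·G_p(s)) = 157.2/(s + 6.8 + 157.2) = 157.2/(s + 164).
Time constant τ = 1/164 = 0.006098 s, so the 2% settling time is about 4τ = 0.0244 s.

T_s ≈ 0.0244 s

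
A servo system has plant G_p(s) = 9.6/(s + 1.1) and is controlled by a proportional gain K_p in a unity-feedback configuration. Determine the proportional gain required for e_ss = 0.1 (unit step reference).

The loop is type 0, so e_ss(step) = 1/(1 + K_pos) with K_pos = K_p·G_p(0).
G_p(0) = 8.727. Require 1/(1 + K_p·8.727) = 0.1, so 1 + 8.727·K_p = 10.
K_p = (10 − 1)/8.727 = 1.03.

K_p = 1.03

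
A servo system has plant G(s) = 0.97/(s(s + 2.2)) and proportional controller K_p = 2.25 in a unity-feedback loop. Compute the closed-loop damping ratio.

1 + K_p·G(s) = 0 gives s² + 2.2s + 2.183 = 0.
Matching s² + 2ζω_n s + ω_n²: ω_n = √2.183 = 1.477 rad/s and 2ζω_n = 2.2, so ζ = 2.2/(2·1.477) = 0.745.

ζ = 0.745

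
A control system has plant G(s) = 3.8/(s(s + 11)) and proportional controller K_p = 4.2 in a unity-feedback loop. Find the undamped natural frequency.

The closed-loop denominator is s(s+11) + 4.2·3.8 = s² + 11s + 15.96.
So ω_n² = 15.96 ⇒ ω_n = 3.995 rad/s, and ζ = 11/(2ω_n) = 1.38.

ω_n = 3.99 rad/s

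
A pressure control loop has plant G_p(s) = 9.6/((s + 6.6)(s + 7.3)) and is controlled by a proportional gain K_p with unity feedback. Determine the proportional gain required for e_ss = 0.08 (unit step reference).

K_p = 57.7

For a type-0 loop with proportional control, e_ss = 1/(1 + K_p·G_p(0)).
G_p(0) = 0.1993. Require 1/(1 + K_p·0.1993) = 0.08, so 1 + 0.1993·K_p = 12.5.
K_p = (12.5 − 1)/0.1993 = 57.7.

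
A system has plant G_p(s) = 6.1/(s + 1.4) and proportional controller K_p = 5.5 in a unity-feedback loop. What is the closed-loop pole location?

Closed-loop transfer function: T(s) = K_p·G_p(s)/(1 + K_p·G_p(s)) = 33.55/(s + 1.4 + 33.55) = 33.55/(s + 34.95).
The closed-loop pole is at s = −34.95.

s = -34.95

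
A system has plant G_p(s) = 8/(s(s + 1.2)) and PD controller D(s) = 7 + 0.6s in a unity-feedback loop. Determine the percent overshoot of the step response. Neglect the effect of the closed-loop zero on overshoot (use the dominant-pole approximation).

25.3%

Forward path: (7 + 0.6s)·8/(s(s+1.2)). The closed-loop characteristic equation is s² + (1.2 + 8·0.6)s + 8·7 = 0.
That is s² + 6s + 56 = 0, so ω_n = 7.483 rad/s and ζ = 6/(2·7.483) = 0.4009.
%OS = 100·exp(−πζ/√(1−ζ²)) = 25.3%.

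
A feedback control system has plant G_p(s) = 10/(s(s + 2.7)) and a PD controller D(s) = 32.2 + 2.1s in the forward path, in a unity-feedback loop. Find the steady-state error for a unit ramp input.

0.00839

The loop has one pole at the origin (type 1). Velocity error constant K_v = lim_{s→0} s·D(s)G_p(s) = 32.2·10/2.7 = 119.3.
Steady-state error to a unit ramp: e_ss = 1/K_v = 0.00839.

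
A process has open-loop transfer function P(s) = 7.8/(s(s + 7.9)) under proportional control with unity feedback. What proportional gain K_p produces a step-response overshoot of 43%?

K_p = 29.7

From %OS = 100·exp(−πζ/√(1−ζ²)) = 43%, ζ = −ln(0.43)/√(π²+ln²(0.43)) = 0.2594.
Characteristic equation s² + 7.9s + 7.8K_p = 0 gives ζ = 7.9/(2√(7.8K_p)).
Setting ζ = 0.2594: √(7.8K_p) = 7.9/(2·0.2594) = 15.22, so K_p = 231.8/7.8 = 29.7.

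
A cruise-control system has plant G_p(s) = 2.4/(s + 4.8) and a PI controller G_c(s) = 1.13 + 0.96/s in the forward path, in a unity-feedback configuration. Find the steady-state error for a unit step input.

The open loop G_c(s)G_p(s) has a pole at the origin (type 1), so the static position error constant is infinite and e_ss = 1/(1+∞) = 0.

0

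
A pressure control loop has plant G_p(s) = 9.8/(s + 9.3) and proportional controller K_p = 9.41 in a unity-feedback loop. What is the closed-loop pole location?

s = -101.5

Closed-loop transfer function: T(s) = K_p·G_p(s)/(1 + K_p·G_p(s)) = 92.22/(s + 9.3 + 92.22) = 92.22/(s + 101.5).
The closed-loop pole is at s = −101.5.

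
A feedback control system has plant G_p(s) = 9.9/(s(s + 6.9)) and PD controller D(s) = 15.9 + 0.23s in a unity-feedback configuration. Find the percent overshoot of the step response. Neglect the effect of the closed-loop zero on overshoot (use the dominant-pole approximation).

29.1%

Forward path: (15.9 + 0.23s)·9.9/(s(s+6.9)). The closed-loop characteristic equation is s² + (6.9 + 9.9·0.23)s + 9.9·15.9 = 0.
That is s² + 9.177s + 157.4 = 0, so ω_n = 12.55 rad/s and ζ = 9.177/(2·12.55) = 0.3657.
%OS = 100·exp(−πζ/√(1−ζ²)) = 29.1%.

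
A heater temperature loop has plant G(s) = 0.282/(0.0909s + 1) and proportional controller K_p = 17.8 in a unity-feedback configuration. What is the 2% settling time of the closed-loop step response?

Closed loop: T(s) = K_p·G/(1+K_p·G) = 5.02/(0.0909s + 1 + 5.02), with pole at s = −(1 + 5.02)/0.0909 = −66.22.
τ = 1/66.22 = 0.0151 s, so 2% settling time ≈ 4τ = 0.0604 s.

T_s ≈ 0.0604 s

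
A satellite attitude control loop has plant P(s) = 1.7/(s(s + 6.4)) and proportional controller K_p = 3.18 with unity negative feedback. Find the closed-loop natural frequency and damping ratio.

1 + K_p·P(s) = 0 gives s² + 6.4s + 5.406 = 0.
So ω_n² = 5.406 ⇒ ω_n = 2.325 rad/s, and ζ = 6.4/(2ω_n) = 1.38.

ω_n = 2.33 rad/s, ζ = 1.38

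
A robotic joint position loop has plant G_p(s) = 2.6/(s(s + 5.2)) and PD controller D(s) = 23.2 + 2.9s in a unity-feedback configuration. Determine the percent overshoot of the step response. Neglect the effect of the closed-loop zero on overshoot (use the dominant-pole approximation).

Forward path: (23.2 + 2.9s)·2.6/(s(s+5.2)). The closed-loop characteristic equation is s² + (5.2 + 2.6·2.9)s + 2.6·23.2 = 0.
That is s² + 12.74s + 60.32 = 0, so ω_n = 7.767 rad/s and ζ = 12.74/(2·7.767) = 0.8202.
%OS = 100·exp(−πζ/√(1−ζ²)) = 1.11%.

1.11%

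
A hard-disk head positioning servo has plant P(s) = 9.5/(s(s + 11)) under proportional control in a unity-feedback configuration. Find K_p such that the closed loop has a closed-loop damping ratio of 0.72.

K_p = 6.14

Closed-loop characteristic equation: s² + 11s + K_p·9.5 = 0.
So ω_n = √(9.5K_p) and 2ζω_n = 11, giving ζ = 11/(2√(9.5K_p)).
Setting ζ = 0.72: √(9.5K_p) = 11/(2·0.72) = 7.639, so K_p = 58.35/9.5 = 6.14.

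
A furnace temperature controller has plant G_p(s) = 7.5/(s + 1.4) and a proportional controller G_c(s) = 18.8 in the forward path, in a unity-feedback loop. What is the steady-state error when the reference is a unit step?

0.00983

The loop is type 0. Static position error constant K_pos = G_c(0)·G_p(0) = 18.8·5.357 = 100.7.
Steady-state error to a unit step: e_ss = 1/(1+K_pos) = 1/101.7 = 0.00983.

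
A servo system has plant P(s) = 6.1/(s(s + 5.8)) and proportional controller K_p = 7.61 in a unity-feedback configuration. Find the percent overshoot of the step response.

Closed-loop characteristic equation: s² + 5.8s + 46.42 = 0, so ω_n = 6.813 rad/s and ζ = 5.8/(2·6.813) = 0.4256.
%OS = 100·exp(−πζ/√(1−ζ²)) = 100·exp(−π·0.4256/√0.8188) = 22.8%.

22.8%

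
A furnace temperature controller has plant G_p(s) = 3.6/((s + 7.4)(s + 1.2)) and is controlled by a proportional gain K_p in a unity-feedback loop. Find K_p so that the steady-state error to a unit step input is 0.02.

For a type-0 loop with proportional control, e_ss = 1/(1 + K_p·G_p(0)).
G_p(0) = 0.4054. Require 1/(1 + K_p·0.4054) = 0.02, so 1 + 0.4054·K_p = 50.
K_p = (50 − 1)/0.4054 = 121.

K_p = 121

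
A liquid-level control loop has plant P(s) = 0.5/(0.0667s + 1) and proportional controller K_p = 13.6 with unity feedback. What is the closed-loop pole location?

Closed loop: T(s) = K_p·P/(1+K_p·P) = 6.8/(0.0667s + 1 + 6.8), with pole at s = −(1 + 6.8)/0.0667 = −116.9.

s = -116.9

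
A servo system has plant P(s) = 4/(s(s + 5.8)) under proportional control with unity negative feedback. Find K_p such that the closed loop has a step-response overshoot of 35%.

From %OS = 100·exp(−πζ/√(1−ζ²)) = 35%, ζ = −ln(0.35)/√(π²+ln²(0.35)) = 0.3169.
Characteristic equation s² + 5.8s + 4K_p = 0 gives ζ = 5.8/(2√(4K_p)).
Setting ζ = 0.3169: √(4K_p) = 5.8/(2·0.3169) = 9.15, so K_p = 83.72/4 = 20.9.

K_p = 20.9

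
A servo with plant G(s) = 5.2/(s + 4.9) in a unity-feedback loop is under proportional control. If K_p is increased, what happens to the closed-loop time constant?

The closed-loop bandwidth 4.9+K_p·5.2 grows with K_p, so τ shrinks.

decrease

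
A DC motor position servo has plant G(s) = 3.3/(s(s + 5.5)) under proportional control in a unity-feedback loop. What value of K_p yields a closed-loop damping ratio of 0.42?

Closed-loop characteristic equation: s² + 5.5s + K_p·3.3 = 0.
So ω_n = √(3.3K_p) and 2ζω_n = 5.5, giving ζ = 5.5/(2√(3.3K_p)).
Setting ζ = 0.42: √(3.3K_p) = 5.5/(2·0.42) = 6.548, so K_p = 42.87/3.3 = 13.

K_p = 13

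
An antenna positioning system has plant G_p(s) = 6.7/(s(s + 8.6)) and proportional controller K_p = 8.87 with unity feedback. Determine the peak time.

T_p = 0.491 s

Closed-loop characteristic equation: s² + 8.6s + 59.43 = 0, so ω_n = 7.709 rad/s and ζ = 8.6/(2·7.709) = 0.5578.
Damped frequency ω_d = ω_n√(1−ζ²) = 6.398 rad/s, so peak time T_p = π/ω_d = 0.491 s.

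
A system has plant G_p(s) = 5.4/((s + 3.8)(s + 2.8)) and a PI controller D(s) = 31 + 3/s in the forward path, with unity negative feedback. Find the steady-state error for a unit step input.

The open loop D(s)G_p(s) has a pole at the origin (type 1), so the static position error constant is infinite and e_ss = 1/(1+∞) = 0.

0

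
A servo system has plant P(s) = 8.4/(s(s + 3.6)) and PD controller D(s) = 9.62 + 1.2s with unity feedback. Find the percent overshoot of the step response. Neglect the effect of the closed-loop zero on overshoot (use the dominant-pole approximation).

Forward path: (9.62 + 1.2s)·8.4/(s(s+3.6)). The closed-loop characteristic equation is s² + (3.6 + 8.4·1.2)s + 8.4·9.62 = 0.
That is s² + 13.68s + 80.81 = 0, so ω_n = 8.989 rad/s and ζ = 13.68/(2·8.989) = 0.7609.
%OS = 100·exp(−πζ/√(1−ζ²)) = 2.51%.

2.51%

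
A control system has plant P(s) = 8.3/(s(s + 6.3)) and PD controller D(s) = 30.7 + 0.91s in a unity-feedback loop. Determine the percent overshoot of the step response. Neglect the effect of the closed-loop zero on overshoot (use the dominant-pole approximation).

Forward path: (30.7 + 0.91s)·8.3/(s(s+6.3)). The closed-loop characteristic equation is s² + (6.3 + 8.3·0.91)s + 8.3·30.7 = 0.
That is s² + 13.85s + 254.8 = 0, so ω_n = 15.96 rad/s and ζ = 13.85/(2·15.96) = 0.4339.
%OS = 100·exp(−πζ/√(1−ζ²)) = 22%.

22%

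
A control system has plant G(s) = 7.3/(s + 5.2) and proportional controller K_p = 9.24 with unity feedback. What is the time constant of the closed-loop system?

τ = 0.0138 s

Closed-loop transfer function: T(s) = K_p·G(s)/(1 + K_p·G(s)) = 67.45/(s + 5.2 + 67.45) = 67.45/(s + 72.65).
Time constant τ = 1/72.65 = 0.0138 s.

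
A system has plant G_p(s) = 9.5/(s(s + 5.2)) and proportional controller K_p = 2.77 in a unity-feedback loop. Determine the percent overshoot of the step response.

15.8%

The closed-loop denominator s² + 5.2s + 26.32 gives ω_n = √26.32 = 5.13 and ζ = 5.2/(2ω_n) = 0.5068.
%OS = 100·exp(−πζ/√(1−ζ²)) = 100·exp(−π·0.5068/√0.7431) = 15.8%.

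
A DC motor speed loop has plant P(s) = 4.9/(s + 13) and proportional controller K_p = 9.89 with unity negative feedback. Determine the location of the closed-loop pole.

s = -61.46

Closed-loop transfer function: T(s) = K_p·P(s)/(1 + K_p·P(s)) = 48.46/(s + 13 + 48.46) = 48.46/(s + 61.46).
The closed-loop pole is at s = −61.46.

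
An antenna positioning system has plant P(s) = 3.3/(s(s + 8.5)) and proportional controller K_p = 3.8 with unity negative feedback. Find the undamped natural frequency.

ω_n = 3.54 rad/s

1 + K_p·P(s) = 0 gives s² + 8.5s + 12.54 = 0.
So ω_n² = 12.54 ⇒ ω_n = 3.541 rad/s, and ζ = 8.5/(2ω_n) = 1.2.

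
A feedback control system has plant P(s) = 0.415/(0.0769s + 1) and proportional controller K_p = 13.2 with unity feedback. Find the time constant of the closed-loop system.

Closed loop: T(s) = K_p·P/(1+K_p·P) = 5.478/(0.0769s + 1 + 5.478), with pole at s = −(1 + 5.478)/0.0769 = −84.24.
Closed-loop time constant τ = 1/84.24 = 0.0119 s.

τ = 0.0119 s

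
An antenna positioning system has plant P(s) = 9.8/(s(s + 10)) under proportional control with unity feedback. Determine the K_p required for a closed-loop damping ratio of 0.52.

Closed-loop characteristic equation: s² + 10s + K_p·9.8 = 0.
So ω_n = √(9.8K_p) and 2ζω_n = 10, giving ζ = 10/(2√(9.8K_p)).
Setting ζ = 0.52: √(9.8K_p) = 10/(2·0.52) = 9.615, so K_p = 92.46/9.8 = 9.43.

K_p = 9.43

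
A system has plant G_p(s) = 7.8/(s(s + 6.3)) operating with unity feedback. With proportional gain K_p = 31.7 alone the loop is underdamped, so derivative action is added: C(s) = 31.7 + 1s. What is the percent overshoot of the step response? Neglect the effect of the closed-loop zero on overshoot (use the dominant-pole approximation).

20.7%

Forward path: (31.7 + 1s)·7.8/(s(s+6.3)). The closed-loop characteristic equation is s² + (6.3 + 7.8·1)s + 7.8·31.7 = 0.
That is s² + 14.1s + 247.3 = 0, so ω_n = 15.72 rad/s and ζ = 14.1/(2·15.72) = 0.4483.
%OS = 100·exp(−πζ/√(1−ζ²)) = 20.7%.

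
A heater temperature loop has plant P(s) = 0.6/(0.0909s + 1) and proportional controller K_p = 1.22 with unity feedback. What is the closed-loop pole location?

Closed loop: T(s) = K_p·P/(1+K_p·P) = 0.732/(0.0909s + 1 + 0.732), with pole at s = −(1 + 0.732)/0.0909 = −19.05.

s = -19.05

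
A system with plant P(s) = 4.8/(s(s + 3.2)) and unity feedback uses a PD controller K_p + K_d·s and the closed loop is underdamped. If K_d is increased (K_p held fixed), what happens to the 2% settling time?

Characteristic equation s² + (3.2 + 4.8K_d)s + 4.8K_p = 0: raising K_d increases ζω_n = (3.2+4.8K_d)/2 while the loop stays underdamped, so T_s ≈ 4/(ζω_n) decreases.

decrease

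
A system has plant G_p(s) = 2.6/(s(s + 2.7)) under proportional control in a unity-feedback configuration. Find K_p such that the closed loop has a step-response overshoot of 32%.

K_p = 6.03

From %OS = 100·exp(−πζ/√(1−ζ²)) = 32%, ζ = −ln(0.32)/√(π²+ln²(0.32)) = 0.341.
Characteristic equation s² + 2.7s + 2.6K_p = 0 gives ζ = 2.7/(2√(2.6K_p)).
Setting ζ = 0.341: √(2.6K_p) = 2.7/(2·0.341) = 3.959, so K_p = 15.68/2.6 = 6.03.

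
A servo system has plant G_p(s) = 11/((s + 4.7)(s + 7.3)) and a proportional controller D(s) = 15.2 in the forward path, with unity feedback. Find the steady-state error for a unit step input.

The loop is type 0. Static position error constant K_pos = D(0)·G_p(0) = 15.2·0.3206 = 4.873.
Steady-state error to a unit step: e_ss = 1/(1+K_pos) = 1/5.873 = 0.17.

0.17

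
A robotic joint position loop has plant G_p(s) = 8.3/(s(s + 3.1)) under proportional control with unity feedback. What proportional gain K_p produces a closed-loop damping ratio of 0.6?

Closed-loop characteristic equation: s² + 3.1s + K_p·8.3 = 0.
So ω_n = √(8.3K_p) and 2ζω_n = 3.1, giving ζ = 3.1/(2√(8.3K_p)).
Setting ζ = 0.6: √(8.3K_p) = 3.1/(2·0.6) = 2.583, so K_p = 6.674/8.3 = 0.804.

K_p = 0.804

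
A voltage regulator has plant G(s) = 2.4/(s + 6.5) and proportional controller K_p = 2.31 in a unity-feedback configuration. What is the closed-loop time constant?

τ = 0.083 s

Closed-loop transfer function: T(s) = K_p·G(s)/(1 + K_p·G(s)) = 5.544/(s + 6.5 + 5.544) = 5.544/(s + 12.04).
Time constant τ = 1/12.04 = 0.083 s.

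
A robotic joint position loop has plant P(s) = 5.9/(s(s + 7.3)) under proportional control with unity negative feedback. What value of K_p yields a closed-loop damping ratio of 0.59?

Closed-loop characteristic equation: s² + 7.3s + K_p·5.9 = 0.
So ω_n = √(5.9K_p) and 2ζω_n = 7.3, giving ζ = 7.3/(2√(5.9K_p)).
Setting ζ = 0.59: √(5.9K_p) = 7.3/(2·0.59) = 6.186, so K_p = 38.27/5.9 = 6.49.

K_p = 6.49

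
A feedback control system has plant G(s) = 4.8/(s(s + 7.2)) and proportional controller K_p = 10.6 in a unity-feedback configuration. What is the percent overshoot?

From 1 + K_pG(s) = 0: s² + 7.2s + 50.88 = 0 ⇒ ω_n = 7.133, ζ = 0.5047.
%OS = 100·exp(−πζ/√(1−ζ²)) = 100·exp(−π·0.5047/√0.7453) = 15.9%.

15.9%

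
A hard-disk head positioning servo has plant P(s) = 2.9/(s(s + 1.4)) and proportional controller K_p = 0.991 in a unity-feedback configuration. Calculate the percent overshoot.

24.1%

From 1 + K_pP(s) = 0: s² + 1.4s + 2.874 = 0 ⇒ ω_n = 1.695, ζ = 0.4129.
%OS = 100·exp(−πζ/√(1−ζ²)) = 100·exp(−π·0.4129/√0.8295) = 24.1%.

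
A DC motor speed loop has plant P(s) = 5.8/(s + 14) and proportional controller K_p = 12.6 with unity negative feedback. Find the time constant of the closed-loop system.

τ = 0.0115 s

Closed-loop transfer function: T(s) = K_p·P(s)/(1 + K_p·P(s)) = 73.08/(s + 14 + 73.08) = 73.08/(s + 87.08).
Time constant τ = 1/87.08 = 0.0115 s.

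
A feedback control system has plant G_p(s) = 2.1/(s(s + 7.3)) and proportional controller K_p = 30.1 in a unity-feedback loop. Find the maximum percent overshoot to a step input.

The closed-loop denominator s² + 7.3s + 63.21 gives ω_n = √63.21 = 7.95 and ζ = 7.3/(2ω_n) = 0.4591.
%OS = 100·exp(−πζ/√(1−ζ²)) = 100·exp(−π·0.4591/√0.7892) = 19.7%.

19.7%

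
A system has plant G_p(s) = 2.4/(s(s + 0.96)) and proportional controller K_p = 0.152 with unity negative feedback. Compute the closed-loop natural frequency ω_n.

ω_n = 0.604 rad/s

The closed-loop denominator is s(s+0.96) + 0.152·2.4 = s² + 0.96s + 0.3648.
Matching s² + 2ζω_n s + ω_n²: ω_n = √0.3648 = 0.604 rad/s and 2ζω_n = 0.96, so ζ = 0.96/(2·0.604) = 0.795.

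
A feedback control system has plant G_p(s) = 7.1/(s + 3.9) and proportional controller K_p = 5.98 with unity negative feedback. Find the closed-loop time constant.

τ = 0.0216 s

Closed-loop transfer function: T(s) = K_p·G_p(s)/(1 + K_p·G_p(s)) = 42.46/(s + 3.9 + 42.46) = 42.46/(s + 46.36).
Time constant τ = 1/46.36 = 0.0216 s.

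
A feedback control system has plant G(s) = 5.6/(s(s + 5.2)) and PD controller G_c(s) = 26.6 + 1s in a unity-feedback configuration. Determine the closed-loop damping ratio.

Forward path: (26.6 + 1s)·5.6/(s(s+5.2)). The closed-loop characteristic equation is s² + (5.2 + 5.6·1)s + 5.6·26.6 = 0.
That is s² + 10.8s + 149 = 0, so ω_n = 12.2 rad/s and ζ = 10.8/(2·12.2) = 0.4424.

ζ = 0.442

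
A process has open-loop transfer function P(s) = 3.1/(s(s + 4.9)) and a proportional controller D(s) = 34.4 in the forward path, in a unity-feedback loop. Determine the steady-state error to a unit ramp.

0.0459

The loop has one pole at the origin (type 1). Velocity error constant K_v = lim_{s→0} s·D(s)P(s) = 34.4·3.1/4.9 = 21.76.
Steady-state error to a unit ramp: e_ss = 1/K_v = 0.0459.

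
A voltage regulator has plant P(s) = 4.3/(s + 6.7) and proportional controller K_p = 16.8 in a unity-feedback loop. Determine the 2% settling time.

Closed-loop transfer function: T(s) = K_p·P(s)/(1 + K_p·P(s)) = 72.24/(s + 6.7 + 72.24) = 72.24/(s + 78.94).
Time constant τ = 1/78.94 = 0.01267 s, so the 2% settling time is about 4τ = 0.0507 s.

T_s ≈ 0.0507 s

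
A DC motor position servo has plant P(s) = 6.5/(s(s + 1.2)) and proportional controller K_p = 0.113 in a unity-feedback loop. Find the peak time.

T_p = 5.13 s

Closed-loop characteristic equation: s² + 1.2s + 0.7345 = 0, so ω_n = 0.857 rad/s and ζ = 1.2/(2·0.857) = 0.7001.
Damped frequency ω_d = ω_n√(1−ζ²) = 0.612 rad/s, so peak time T_p = π/ω_d = 5.13 s.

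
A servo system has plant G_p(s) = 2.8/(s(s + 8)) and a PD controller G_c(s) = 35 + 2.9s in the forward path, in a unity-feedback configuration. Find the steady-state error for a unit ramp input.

0.0816

The loop has one pole at the origin (type 1). Velocity error constant K_v = lim_{s→0} s·G_c(s)G_p(s) = 35·2.8/8 = 12.25.
Steady-state error to a unit ramp: e_ss = 1/K_v = 0.0816.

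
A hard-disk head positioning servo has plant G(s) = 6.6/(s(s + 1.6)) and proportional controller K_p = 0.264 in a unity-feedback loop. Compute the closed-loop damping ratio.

ζ = 0.606

With unity feedback the closed-loop characteristic equation is s² + 1.6s + 0.264·6.6 = s² + 1.6s + 1.742 = 0.
Matching s² + 2ζω_n s + ω_n²: ω_n = √1.742 = 1.32 rad/s and 2ζω_n = 1.6, so ζ = 1.6/(2·1.32) = 0.606.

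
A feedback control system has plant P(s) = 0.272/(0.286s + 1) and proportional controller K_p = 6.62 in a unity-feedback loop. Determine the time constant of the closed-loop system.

Closed loop: T(s) = K_p·P/(1+K_p·P) = 1.801/(0.286s + 1 + 1.801), with pole at s = −(1 + 1.801)/0.286 = −9.792.
Closed-loop time constant τ = 1/9.792 = 0.102 s.

τ = 0.102 s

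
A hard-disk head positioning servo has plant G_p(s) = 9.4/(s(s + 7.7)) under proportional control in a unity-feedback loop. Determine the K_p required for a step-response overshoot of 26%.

From %OS = 100·exp(−πζ/√(1−ζ²)) = 26%, ζ = −ln(0.26)/√(π²+ln²(0.26)) = 0.3941.
Characteristic equation s² + 7.7s + 9.4K_p = 0 gives ζ = 7.7/(2√(9.4K_p)).
Setting ζ = 0.3941: √(9.4K_p) = 7.7/(2·0.3941) = 9.769, so K_p = 95.44/9.4 = 10.2.

K_p = 10.2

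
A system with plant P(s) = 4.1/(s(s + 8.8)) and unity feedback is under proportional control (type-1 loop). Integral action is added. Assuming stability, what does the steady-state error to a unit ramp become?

The integrator raises the loop to type 2, so K_v → ∞ and e_ss to a ramp is zero.

0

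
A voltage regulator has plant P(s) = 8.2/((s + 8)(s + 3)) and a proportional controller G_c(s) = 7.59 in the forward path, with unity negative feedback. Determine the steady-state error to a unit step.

0.278

The loop is type 0. Static position error constant K_pos = G_c(0)·P(0) = 7.59·0.3417 = 2.593.
Steady-state error to a unit step: e_ss = 1/(1+K_pos) = 1/3.593 = 0.278.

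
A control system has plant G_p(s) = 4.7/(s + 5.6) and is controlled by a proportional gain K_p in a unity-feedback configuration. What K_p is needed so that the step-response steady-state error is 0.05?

The loop is type 0, so e_ss(step) = 1/(1 + K_pos) with K_pos = K_p·G_p(0).
G_p(0) = 0.8393. Require 1/(1 + K_p·0.8393) = 0.05, so 1 + 0.8393·K_p = 20.
K_p = (20 − 1)/0.8393 = 22.6.

K_p = 22.6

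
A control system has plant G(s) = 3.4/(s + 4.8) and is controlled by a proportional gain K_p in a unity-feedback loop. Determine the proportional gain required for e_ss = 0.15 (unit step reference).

For a type-0 loop with proportional control, e_ss = 1/(1 + K_p·G(0)).
G(0) = 0.7083. Require 1/(1 + K_p·0.7083) = 0.15, so 1 + 0.7083·K_p = 6.667.
K_p = (6.667 − 1)/0.7083 = 8.

K_p = 8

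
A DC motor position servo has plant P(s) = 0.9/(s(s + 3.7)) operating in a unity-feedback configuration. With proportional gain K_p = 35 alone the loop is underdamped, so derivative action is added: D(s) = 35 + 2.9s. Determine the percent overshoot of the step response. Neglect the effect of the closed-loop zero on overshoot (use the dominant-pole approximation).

Forward path: (35 + 2.9s)·0.9/(s(s+3.7)). The closed-loop characteristic equation is s² + (3.7 + 0.9·2.9)s + 0.9·35 = 0.
That is s² + 6.31s + 31.5 = 0, so ω_n = 5.612 rad/s and ζ = 6.31/(2·5.612) = 0.5621.
%OS = 100·exp(−πζ/√(1−ζ²)) = 11.8%.

11.8%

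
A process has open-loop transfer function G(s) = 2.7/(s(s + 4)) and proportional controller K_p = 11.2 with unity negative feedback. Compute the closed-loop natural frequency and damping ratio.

ω_n = 5.5 rad/s, ζ = 0.364

The closed-loop denominator is s(s+4) + 11.2·2.7 = s² + 4s + 30.24.
So ω_n² = 30.24 ⇒ ω_n = 5.499 rad/s, and ζ = 4/(2ω_n) = 0.364.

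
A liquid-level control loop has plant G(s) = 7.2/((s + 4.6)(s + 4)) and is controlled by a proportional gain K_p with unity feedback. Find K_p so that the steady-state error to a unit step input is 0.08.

For a type-0 loop with proportional control, e_ss = 1/(1 + K_p·G(0)).
G(0) = 0.3913. Require 1/(1 + K_p·0.3913) = 0.08, so 1 + 0.3913·K_p = 12.5.
K_p = (12.5 − 1)/0.3913 = 29.4.

K_p = 29.4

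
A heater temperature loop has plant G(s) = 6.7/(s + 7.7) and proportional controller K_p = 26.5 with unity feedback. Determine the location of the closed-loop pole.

s = -185.2

Closed-loop transfer function: T(s) = K_p·G(s)/(1 + K_p·G(s)) = 177.6/(s + 7.7 + 177.6) = 177.6/(s + 185.2).
The closed-loop pole is at s = −185.2.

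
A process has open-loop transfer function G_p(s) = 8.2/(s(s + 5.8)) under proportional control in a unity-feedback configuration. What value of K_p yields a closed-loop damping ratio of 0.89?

K_p = 1.29

Closed-loop characteristic equation: s² + 5.8s + K_p·8.2 = 0.
So ω_n = √(8.2K_p) and 2ζω_n = 5.8, giving ζ = 5.8/(2√(8.2K_p)).
Setting ζ = 0.89: √(8.2K_p) = 5.8/(2·0.89) = 3.258, so K_p = 10.62/8.2 = 1.29.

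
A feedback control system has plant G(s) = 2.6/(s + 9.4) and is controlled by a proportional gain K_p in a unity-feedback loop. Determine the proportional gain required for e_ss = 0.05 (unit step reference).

K_p = 68.7

Steady-state error for a unit step on this type-0 loop is 1/(1 + K_p·G(0)).
G(0) = 0.2766. Require 1/(1 + K_p·0.2766) = 0.05, so 1 + 0.2766·K_p = 20.
K_p = (20 − 1)/0.2766 = 68.7.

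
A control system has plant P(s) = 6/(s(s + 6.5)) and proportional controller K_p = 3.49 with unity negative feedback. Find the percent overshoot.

4.2%

From 1 + K_pP(s) = 0: s² + 6.5s + 20.94 = 0 ⇒ ω_n = 4.576, ζ = 0.7102.
%OS = 100·exp(−πζ/√(1−ζ²)) = 100·exp(−π·0.7102/√0.4956) = 4.2%.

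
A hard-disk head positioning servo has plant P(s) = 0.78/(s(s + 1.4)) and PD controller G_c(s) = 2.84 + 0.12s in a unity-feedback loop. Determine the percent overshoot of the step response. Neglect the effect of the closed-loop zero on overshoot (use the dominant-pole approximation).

Forward path: (2.84 + 0.12s)·0.78/(s(s+1.4)). The closed-loop characteristic equation is s² + (1.4 + 0.78·0.12)s + 0.78·2.84 = 0.
That is s² + 1.494s + 2.215 = 0, so ω_n = 1.488 rad/s and ζ = 1.494/(2·1.488) = 0.5018.
%OS = 100·exp(−πζ/√(1−ζ²)) = 16.2%.

16.2%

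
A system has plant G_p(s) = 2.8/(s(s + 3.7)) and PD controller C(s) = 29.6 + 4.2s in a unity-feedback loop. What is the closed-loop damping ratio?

Forward path: (29.6 + 4.2s)·2.8/(s(s+3.7)). The closed-loop characteristic equation is s² + (3.7 + 2.8·4.2)s + 2.8·29.6 = 0.
That is s² + 15.46s + 82.88 = 0, so ω_n = 9.104 rad/s and ζ = 15.46/(2·9.104) = 0.8491.

ζ = 0.849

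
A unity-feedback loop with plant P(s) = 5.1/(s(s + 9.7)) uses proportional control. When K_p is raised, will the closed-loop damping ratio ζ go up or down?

ζ = 9.7/(2√(5.1K_p)); increasing K_p raises the denominator, so ζ falls.

decrease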